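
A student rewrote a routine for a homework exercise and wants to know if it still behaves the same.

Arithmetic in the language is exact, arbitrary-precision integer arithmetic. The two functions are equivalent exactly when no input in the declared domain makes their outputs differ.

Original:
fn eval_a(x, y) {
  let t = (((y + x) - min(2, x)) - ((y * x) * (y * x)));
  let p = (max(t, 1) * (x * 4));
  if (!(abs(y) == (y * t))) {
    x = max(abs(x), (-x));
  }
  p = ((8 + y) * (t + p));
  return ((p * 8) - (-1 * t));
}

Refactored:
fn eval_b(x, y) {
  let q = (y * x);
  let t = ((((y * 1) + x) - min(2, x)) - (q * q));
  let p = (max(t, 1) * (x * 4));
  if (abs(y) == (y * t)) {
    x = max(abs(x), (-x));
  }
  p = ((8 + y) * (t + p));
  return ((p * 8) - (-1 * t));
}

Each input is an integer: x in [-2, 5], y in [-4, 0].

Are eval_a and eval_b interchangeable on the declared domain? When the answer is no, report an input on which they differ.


There is a behavioral-looking edit here, yet the outcome never shifts on this domain.
Spot check at x=1, y=-1 — eval_a: t becomes -2; next p becomes 4; next (!(abs(y) == (y * t))) evaluates to true; next x becomes 1; next p becomes 14; next final value 110. eval_b: q becomes -1; next t becomes -2; next p becomes 4; next (abs(y) == (y * t)) evaluates to false; next p becomes 14; next final value 110. Both give 110.
Sweeping the whole domain (40 inputs) finds no disagreement.
verdict: equivalent


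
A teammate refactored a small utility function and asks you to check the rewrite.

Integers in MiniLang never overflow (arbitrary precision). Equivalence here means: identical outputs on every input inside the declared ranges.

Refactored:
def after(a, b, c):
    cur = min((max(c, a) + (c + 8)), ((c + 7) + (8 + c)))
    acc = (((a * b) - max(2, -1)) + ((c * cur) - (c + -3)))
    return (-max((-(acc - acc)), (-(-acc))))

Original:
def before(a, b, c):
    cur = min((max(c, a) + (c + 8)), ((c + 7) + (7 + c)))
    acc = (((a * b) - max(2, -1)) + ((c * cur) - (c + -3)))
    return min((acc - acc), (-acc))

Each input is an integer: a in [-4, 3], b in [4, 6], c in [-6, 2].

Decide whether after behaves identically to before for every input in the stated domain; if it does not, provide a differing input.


Input a=1, b=6, c=-6: -1 from before versus 0 from after.
verdict: not equivalent; witness: a=1, b=6, c=-6


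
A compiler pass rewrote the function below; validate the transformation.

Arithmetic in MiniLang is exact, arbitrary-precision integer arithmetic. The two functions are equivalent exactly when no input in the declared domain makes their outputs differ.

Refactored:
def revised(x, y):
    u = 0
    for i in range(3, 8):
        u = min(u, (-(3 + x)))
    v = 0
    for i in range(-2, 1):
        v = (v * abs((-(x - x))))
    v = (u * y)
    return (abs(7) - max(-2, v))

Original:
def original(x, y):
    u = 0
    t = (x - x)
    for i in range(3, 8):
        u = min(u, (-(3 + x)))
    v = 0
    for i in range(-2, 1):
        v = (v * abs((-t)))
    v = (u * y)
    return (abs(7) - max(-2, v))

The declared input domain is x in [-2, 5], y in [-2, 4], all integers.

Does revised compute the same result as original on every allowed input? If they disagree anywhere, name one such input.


The two are interchangeable: local variable names differ; and statement counts differ, and every declared input agrees.
Tracing x=2, y=3: original: u=0, then t=0, then (i=3), then u=-5, then (i=4), then u=-5, then (i=5), then u=-5, then (i=6), then u=-5, then (i=7), then u=-5, then v=0, then (i=-2), then v=0, then (i=-1), then v=0, then (i=0), then v=0, then v=-15, then returns 9 | revised: u=0, then (i=3), then u=-5, then (i=4), then u=-5, then (i=5), then u=-5, then (i=6), then u=-5, then (i=7), then u=-5, then v=0, then (i=-2), then v=0, then (i=-1), then v=0, then (i=0), then v=0, then v=-15, then returns 9 — matching result 9.
Every one of the 56 inputs gives matching results.
verdict: equivalent


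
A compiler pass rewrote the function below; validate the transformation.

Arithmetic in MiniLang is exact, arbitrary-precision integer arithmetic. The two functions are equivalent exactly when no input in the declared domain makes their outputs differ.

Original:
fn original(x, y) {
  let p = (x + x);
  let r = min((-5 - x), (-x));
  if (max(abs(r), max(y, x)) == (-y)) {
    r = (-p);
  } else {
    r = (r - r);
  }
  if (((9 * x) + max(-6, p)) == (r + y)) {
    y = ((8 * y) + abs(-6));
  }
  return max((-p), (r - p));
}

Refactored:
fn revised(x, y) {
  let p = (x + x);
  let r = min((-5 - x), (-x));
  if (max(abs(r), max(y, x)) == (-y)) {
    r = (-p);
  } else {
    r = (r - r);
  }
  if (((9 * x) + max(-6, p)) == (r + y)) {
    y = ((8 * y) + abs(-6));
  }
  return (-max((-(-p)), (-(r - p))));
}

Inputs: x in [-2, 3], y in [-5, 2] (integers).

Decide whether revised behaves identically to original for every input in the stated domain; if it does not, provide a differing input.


On input x=-2, y=-3, original returns 8 while revised returns 4.
verdict: not equivalent; witness: x=-2, y=-3


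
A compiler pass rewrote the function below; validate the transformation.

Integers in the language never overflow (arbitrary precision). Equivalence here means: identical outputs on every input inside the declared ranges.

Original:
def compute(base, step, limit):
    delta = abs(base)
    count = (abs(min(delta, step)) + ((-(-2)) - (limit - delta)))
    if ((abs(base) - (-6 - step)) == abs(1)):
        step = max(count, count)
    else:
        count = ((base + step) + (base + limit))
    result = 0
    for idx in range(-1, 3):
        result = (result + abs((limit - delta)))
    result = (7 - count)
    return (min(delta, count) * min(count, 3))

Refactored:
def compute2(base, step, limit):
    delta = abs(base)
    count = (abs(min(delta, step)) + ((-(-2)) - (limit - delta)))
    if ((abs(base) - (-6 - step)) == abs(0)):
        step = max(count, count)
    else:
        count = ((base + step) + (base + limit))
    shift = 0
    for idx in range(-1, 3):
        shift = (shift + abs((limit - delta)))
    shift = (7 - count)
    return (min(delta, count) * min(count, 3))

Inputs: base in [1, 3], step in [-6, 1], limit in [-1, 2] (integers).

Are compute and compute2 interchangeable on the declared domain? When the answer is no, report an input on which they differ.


base=1, step=-6, limit=-1 yields 3 from compute but 25 from compute2.
verdict: not equivalent; witness: base=1, step=-6, limit=-1


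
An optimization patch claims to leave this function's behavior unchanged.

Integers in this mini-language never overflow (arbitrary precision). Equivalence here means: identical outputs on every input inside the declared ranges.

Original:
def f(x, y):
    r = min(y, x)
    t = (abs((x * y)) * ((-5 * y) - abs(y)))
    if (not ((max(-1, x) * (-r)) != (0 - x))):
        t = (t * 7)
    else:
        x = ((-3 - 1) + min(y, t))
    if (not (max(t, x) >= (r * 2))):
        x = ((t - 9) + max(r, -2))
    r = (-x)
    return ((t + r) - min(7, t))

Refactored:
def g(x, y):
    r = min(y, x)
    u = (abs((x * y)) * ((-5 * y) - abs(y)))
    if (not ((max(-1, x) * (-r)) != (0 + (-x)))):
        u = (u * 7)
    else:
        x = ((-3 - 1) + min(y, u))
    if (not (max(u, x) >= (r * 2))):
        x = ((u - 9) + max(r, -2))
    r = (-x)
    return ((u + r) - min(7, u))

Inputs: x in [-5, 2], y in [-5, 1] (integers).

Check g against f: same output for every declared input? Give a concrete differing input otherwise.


Differences: arithmetic usage differs; local variable names differ — yet all 56 inputs agree.
verdict: equivalent


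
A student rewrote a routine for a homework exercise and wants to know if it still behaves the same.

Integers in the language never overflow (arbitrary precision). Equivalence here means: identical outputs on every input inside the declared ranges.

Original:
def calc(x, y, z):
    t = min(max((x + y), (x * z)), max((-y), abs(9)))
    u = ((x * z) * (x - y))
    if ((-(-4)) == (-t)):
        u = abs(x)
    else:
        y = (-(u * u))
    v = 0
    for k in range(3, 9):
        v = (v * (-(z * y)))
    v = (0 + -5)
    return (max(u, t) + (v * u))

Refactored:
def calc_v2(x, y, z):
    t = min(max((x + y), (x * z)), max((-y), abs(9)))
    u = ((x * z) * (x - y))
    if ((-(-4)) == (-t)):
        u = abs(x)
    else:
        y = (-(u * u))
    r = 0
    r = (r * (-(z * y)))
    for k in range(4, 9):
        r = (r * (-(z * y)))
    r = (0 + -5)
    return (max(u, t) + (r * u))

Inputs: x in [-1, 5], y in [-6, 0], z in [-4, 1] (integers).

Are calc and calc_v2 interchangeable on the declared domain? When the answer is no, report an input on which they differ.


The two versions differ — the changes include arithmetic usage differs; local variable names differ; statement counts differ; loop structure differs.
Tracing x=1, y=0, z=1: calc: t=1, then u=1, then ((-(-4)) == (-t)) is false, then y=-1, then v=0, then (k=3), then v=0, then (k=4), then v=0, then (k=5), then v=0, then (k=6), then v=0, then (k=7), then v=0, then (k=8), then v=0, then v=-5, then returns -4 | calc_v2: t=1, then u=1, then ((-(-4)) == (-t)) is false, then y=-1, then r=0, then r=0, then (k=4), then r=0, then (k=5), then r=0, then (k=6), then r=0, then (k=7), then r=0, then (k=8), then r=0, then r=-5, then returns -4 — matching result -4.
Across all 294 domain points the two functions coincide.
verdict: equivalent


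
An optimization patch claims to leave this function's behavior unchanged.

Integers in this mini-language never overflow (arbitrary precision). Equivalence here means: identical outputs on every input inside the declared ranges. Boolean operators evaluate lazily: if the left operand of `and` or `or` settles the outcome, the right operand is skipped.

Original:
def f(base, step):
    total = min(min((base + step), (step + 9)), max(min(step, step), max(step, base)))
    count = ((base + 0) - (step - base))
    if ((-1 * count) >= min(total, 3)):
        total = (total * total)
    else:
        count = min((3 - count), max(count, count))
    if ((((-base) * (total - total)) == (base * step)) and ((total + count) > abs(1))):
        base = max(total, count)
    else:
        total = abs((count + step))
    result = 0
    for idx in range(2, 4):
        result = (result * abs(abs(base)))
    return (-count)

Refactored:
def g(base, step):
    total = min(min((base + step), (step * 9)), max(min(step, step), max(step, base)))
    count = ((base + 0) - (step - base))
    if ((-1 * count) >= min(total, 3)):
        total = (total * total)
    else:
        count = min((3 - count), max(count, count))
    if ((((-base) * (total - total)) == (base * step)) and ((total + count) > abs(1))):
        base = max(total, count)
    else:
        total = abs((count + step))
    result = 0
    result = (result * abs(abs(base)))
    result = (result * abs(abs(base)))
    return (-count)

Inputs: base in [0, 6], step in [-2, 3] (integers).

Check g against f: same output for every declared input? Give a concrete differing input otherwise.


Not equivalent: base=1, step=-2 separates them (1 vs -4).
f: total becomes -1; next count becomes 4; next ((-1 * count) >= min(total, 3)) evaluates to false; next count becomes -1; next ((((-base) * (total - total)) == (base * step)) and ((total + count) > abs(1))) evaluates to false; next total becomes 3; next result becomes 0; next at idx=2:; next result becomes 0; next at idx=3:; next result becomes 0; next final value 1
g: total becomes -18; next count becomes 4; next ((-1 * count) >= min(total, 3)) evaluates to true; next total becomes 324; next ((((-base) * (total - total)) == (base * step)) and ((total + count) > abs(1))) evaluates to false; next total becomes 2; next result becomes 0; next result becomes 0; next result becomes 0; next final value -4
verdict: not equivalent; witness: base=1, step=-2


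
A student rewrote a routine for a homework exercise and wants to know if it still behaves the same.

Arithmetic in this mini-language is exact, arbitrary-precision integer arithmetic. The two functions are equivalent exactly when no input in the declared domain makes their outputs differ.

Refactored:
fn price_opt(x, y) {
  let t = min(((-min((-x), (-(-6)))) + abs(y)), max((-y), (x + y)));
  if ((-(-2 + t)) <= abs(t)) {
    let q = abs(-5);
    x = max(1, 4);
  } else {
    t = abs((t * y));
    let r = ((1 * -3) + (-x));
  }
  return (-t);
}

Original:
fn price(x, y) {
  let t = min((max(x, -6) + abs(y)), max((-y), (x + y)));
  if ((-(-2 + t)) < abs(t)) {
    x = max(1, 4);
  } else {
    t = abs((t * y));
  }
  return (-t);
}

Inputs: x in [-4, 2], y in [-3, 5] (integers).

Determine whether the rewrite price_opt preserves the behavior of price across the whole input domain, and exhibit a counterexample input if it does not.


There is a counterexample at x=-4, y=5: -5 on one side, -1 on the other.
price: t=1, then ((-(-2 + t)) < abs(t)) is false, then t=5, then returns -5
price_opt: t=1, then ((-(-2 + t)) <= abs(t)) is true, then q=5, then x=4, then returns -1
verdict: not equivalent; witness: x=-4, y=5


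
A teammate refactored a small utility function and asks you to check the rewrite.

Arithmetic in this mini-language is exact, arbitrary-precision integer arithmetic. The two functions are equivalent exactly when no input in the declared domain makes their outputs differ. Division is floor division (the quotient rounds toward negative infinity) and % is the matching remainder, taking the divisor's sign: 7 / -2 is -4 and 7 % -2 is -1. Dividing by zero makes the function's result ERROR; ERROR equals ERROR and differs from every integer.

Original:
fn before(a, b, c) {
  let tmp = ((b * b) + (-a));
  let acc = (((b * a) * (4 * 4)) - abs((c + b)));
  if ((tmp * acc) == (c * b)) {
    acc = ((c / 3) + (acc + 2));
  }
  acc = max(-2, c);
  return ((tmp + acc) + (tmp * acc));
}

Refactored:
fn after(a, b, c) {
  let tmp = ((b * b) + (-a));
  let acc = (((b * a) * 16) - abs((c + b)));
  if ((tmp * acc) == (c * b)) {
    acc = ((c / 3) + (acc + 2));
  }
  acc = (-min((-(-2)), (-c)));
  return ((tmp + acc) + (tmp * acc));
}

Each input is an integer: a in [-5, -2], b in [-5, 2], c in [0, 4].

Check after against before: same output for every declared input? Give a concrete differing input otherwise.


This is a faithful refactor — constant usage differs; and arithmetic usage differs; and min/max/abs usage differs, but the computed results match everywhere.
One worked example (a=-2, b=-5, c=2) — before: tmp=27, then acc=157, then ((tmp * acc) == (c * b)) is false, then acc=2, then returns 83; after: tmp=27, then acc=157, then ((tmp * acc) == (c * b)) is false, then acc=2, then returns 83; agreement on 83.
Checked all 160 inputs in the declared domain: the outputs agree on every one.
verdict: equivalent


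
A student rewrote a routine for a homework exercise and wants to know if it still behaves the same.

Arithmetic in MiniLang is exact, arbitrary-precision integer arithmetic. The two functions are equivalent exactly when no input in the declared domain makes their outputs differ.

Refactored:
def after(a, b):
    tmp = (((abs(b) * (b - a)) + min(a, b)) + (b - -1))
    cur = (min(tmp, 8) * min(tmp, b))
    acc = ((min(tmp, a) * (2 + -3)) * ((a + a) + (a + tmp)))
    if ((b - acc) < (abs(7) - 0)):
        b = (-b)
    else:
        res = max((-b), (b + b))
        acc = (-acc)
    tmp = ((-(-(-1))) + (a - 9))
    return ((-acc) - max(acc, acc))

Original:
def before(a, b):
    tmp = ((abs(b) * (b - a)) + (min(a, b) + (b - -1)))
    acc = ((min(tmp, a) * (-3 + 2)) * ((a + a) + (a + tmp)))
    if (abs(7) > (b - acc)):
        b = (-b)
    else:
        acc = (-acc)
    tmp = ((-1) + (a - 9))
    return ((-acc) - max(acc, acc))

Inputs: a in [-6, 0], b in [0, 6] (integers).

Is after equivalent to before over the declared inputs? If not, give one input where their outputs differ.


Changes here: local variable names differ; statement counts differ; arithmetic usage differs; constant usage differs; min/max/abs usage differs; comparison usage differs; the full 49-point sweep finds no disagreement.
verdict: equivalent


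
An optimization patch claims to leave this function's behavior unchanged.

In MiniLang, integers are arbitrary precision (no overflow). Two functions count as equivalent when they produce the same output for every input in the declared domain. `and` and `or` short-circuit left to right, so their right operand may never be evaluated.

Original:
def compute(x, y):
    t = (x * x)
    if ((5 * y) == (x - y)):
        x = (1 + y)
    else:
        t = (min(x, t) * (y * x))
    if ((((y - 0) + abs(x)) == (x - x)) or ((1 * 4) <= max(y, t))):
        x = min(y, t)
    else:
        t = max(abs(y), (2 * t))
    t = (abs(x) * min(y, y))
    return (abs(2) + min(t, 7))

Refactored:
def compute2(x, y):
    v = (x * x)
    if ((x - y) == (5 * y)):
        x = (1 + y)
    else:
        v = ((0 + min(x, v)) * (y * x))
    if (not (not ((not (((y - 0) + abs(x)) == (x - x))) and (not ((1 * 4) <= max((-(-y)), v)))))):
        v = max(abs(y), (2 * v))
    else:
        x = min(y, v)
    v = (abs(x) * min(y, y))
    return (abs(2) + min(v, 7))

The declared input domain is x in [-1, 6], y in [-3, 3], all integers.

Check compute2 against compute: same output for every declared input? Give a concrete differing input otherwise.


The two are interchangeable: local variable names differ, plus arithmetic usage differs, plus boolean connective usage differs, plus constant usage differs, and every declared input agrees.
As a probe, take x=4, y=1: compute runs t = 16; ((5 * y) == (x - y)) -> false; t = 16; ((((y - 0) + abs(x)) == (x - x)) or ((1 * 4) <= max(y, t))) -> true; x = 1; t = 1; return 3; compute2 runs v = 16; ((x - y) == (5 * y)) -> false; v = 16; (not (not ((not (((y - 0) + abs(x)) == (x - x))) and (not ((1 * 4) <= max((-(-y)), v)))))) -> false; x = 1; v = 1; return 3; both end at 3.
Sweeping the whole domain (56 inputs) finds no disagreement.
verdict: equivalent


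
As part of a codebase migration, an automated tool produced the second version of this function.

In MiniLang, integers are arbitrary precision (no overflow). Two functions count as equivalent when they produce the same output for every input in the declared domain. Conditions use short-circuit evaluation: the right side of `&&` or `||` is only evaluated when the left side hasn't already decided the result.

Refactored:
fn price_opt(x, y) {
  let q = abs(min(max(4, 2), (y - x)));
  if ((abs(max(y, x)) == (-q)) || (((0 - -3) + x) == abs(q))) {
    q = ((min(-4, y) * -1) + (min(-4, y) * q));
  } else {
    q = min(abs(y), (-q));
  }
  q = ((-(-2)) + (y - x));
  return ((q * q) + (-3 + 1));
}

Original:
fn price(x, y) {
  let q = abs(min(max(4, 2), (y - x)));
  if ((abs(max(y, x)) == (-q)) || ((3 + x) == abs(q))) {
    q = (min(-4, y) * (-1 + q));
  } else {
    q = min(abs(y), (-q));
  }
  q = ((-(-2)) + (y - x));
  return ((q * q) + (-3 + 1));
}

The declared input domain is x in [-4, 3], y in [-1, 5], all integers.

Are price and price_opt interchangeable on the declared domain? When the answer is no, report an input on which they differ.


Behavior is preserved: although min/max/abs usage differs, and constant usage differs, and arithmetic usage differs, the outputs never diverge.
Tracing x=-1, y=5: price: q=4, then ((abs(max(y, x)) == (-q)) || ((3 + x) == abs(q))) is false, then q=-4, then q=8, then returns 62 | price_opt: q=4, then ((abs(max(y, x)) == (-q)) || (((0 - -3) + x) == abs(q))) is false, then q=-4, then q=8, then returns 62 — matching result 62.
Every one of the 56 inputs gives matching results.
verdict: equivalent


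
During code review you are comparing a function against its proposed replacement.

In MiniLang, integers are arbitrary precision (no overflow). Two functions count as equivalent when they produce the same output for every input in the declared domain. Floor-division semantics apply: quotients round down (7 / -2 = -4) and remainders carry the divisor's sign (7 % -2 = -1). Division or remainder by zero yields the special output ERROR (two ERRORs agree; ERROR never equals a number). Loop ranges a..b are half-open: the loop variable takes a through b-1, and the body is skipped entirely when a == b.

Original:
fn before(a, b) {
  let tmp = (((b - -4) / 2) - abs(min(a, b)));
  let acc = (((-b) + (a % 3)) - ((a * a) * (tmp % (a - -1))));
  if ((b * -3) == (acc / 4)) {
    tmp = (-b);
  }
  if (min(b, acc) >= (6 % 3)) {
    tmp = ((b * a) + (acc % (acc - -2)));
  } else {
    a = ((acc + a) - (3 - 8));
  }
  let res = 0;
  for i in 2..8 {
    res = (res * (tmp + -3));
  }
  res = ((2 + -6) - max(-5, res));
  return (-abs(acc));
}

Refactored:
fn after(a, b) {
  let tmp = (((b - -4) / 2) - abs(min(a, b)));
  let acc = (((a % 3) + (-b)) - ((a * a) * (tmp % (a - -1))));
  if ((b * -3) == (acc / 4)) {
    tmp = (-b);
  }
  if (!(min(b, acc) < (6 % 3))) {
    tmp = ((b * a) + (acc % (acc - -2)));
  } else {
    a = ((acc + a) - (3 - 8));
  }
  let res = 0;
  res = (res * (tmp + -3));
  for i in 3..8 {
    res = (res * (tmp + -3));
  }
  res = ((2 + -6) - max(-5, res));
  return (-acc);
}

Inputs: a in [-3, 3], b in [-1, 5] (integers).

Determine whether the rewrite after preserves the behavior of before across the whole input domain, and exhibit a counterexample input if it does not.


Evaluate both at a=-3, b=2.
before: tmp := 0 | acc := -2 | ((b * -3) == (acc / 4)): false | (min(b, acc) >= (6 % 3)): false | a := 0 | res := 0 | iter i=2: | res := 0 | iter i=3: | res := 0 | iter i=4: | res := 0 | iter i=5: | res := 0 | iter i=6: | res := 0 | iter i=7: | res := 0 | res := -4 | result -2
after: tmp := 0 | acc := -2 | ((b * -3) == (acc / 4)): false | (!(min(b, acc) < (6 % 3))): false | a := 0 | res := 0 | res := 0 | iter i=3: | res := 0 | iter i=4: | res := 0 | iter i=5: | res := 0 | iter i=6: | res := 0 | iter i=7: | res := 0 | res := -4 | result 2
-2 vs 2 — the two versions disagree here.
verdict: not equivalent; witness: a=-3, b=2


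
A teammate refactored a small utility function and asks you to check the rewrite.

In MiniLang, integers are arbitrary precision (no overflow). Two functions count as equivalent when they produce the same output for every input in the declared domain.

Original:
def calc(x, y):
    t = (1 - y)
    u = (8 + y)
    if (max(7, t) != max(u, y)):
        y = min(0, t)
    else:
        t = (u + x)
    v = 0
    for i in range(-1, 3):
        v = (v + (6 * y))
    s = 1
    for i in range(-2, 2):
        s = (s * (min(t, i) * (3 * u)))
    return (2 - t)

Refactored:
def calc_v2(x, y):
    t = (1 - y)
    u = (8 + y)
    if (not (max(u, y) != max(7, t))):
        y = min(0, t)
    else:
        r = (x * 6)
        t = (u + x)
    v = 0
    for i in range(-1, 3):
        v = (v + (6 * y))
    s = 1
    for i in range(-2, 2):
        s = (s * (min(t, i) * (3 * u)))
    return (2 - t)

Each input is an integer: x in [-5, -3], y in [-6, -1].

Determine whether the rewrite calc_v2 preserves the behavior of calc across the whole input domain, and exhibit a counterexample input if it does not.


There is a counterexample at x=-5, y=-6: -5 on one side, 5 on the other.
calc: t = 7; u = 2; (max(7, t) != max(u, y)) -> true; y = 0; v = 0; [i=-1]; v = 0; [i=0]; v = 0; [i=1]; v = 0; [i=2]; v = 0; s = 1; [i=-2]; s = -12; [i=-1]; s = 72; [i=0]; s = 0; [i=1]; s = 0; return -5
calc_v2: t = 7; u = 2; (not (max(u, y) != max(7, t))) -> false; r = -30; t = -3; v = 0; [i=-1]; v = -36; [i=0]; v = -72; [i=1]; v = -108; [i=2]; v = -144; s = 1; [i=-2]; s = -18; [i=-1]; s = 324; [i=0]; s = -5832; [i=1]; s = 104976; return 5
verdict: not equivalent; witness: x=-5, y=-6


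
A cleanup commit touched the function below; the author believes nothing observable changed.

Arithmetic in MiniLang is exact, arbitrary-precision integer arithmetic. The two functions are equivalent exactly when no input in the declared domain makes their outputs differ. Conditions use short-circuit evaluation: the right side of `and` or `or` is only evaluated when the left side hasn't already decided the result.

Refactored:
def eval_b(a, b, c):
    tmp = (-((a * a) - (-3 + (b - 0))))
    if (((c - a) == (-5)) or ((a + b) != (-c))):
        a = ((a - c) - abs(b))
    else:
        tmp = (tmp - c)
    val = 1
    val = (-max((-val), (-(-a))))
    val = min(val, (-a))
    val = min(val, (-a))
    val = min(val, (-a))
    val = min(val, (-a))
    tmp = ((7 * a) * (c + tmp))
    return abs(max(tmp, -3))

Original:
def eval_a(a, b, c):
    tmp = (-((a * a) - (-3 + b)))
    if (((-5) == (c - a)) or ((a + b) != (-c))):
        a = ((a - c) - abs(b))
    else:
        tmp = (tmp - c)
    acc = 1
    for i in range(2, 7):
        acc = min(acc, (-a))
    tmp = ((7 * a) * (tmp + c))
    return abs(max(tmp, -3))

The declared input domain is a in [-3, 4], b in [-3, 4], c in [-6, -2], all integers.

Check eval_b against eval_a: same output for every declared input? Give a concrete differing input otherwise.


The two versions differ — the changes include arithmetic usage differs; local variable names differ; min/max/abs usage differs; constant usage differs; statement counts differ; loop structure differs.
Tracing a=3, b=3, c=-3: eval_a: tmp = -9; (((-5) == (c - a)) or ((a + b) != (-c))) -> true; a = 3; acc = 1; [i=2]; acc = -3; [i=3]; acc = -3; [i=4]; acc = -3; [i=5]; acc = -3; [i=6]; acc = -3; tmp = -252; return 3 | eval_b: tmp = -9; (((c - a) == (-5)) or ((a + b) != (-c))) -> true; a = 3; val = 1; val = -3; val = -3; val = -3; val = -3; val = -3; tmp = -252; return 3 — matching result 3.
An exhaustive pass over the 320 declared inputs shows identical outputs.
verdict: equivalent


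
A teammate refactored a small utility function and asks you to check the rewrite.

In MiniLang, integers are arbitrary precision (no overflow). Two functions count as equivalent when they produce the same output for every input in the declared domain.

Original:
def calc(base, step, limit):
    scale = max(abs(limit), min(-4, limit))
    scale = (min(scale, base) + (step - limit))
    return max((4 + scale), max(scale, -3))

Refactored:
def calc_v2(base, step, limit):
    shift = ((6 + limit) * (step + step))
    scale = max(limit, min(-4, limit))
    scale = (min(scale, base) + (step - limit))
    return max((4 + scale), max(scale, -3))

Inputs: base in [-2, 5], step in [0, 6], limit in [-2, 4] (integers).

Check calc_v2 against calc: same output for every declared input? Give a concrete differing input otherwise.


Take base=-1, step=0, limit=-2.
calc: scale becomes 2; next scale becomes 1; next final value 5
calc_v2: shift becomes 0; next scale becomes -2; next scale becomes 0; next final value 4
5 against 4: the behavior changed.
verdict: not equivalent; witness: base=-1, step=0, limit=-2


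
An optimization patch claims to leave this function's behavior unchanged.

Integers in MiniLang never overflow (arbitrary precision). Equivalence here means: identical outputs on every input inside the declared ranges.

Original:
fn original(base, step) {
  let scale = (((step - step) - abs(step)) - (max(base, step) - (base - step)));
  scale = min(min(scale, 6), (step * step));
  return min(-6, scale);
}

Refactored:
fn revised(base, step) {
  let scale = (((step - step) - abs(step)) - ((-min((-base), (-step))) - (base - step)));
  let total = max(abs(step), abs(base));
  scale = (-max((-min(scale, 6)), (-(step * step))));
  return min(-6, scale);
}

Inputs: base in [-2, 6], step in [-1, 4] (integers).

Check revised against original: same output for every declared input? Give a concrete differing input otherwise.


Behavior is preserved: although statement counts differ, and min/max/abs usage differs, and local variable names differ, the outputs never diverge.
As a probe, take base=5, step=-1: original runs scale := 0 | scale := 0 | result -6; revised runs scale := 0 | total := 5 | scale := 0 | result -6; both end at -6.
An exhaustive pass over the 54 declared inputs shows identical outputs.
verdict: equivalent


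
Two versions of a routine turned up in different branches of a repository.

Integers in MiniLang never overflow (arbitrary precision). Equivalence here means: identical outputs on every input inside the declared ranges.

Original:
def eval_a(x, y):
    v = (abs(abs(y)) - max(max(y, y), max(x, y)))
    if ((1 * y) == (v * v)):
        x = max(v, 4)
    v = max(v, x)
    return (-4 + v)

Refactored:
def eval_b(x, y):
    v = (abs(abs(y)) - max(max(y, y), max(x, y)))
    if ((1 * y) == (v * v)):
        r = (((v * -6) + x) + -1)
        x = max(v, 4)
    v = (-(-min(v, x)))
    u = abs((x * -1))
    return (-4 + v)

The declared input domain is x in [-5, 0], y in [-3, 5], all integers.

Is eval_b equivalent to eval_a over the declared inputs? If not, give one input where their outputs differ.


Run the pair on x=-5, y=-3.
eval_a: v becomes 6; next ((1 * y) == (v * v)) evaluates to false; next v becomes 6; next final value 2
eval_b: v becomes 6; next ((1 * y) == (v * v)) evaluates to false; next v becomes -5; next u becomes 5; next final value -9
2 and -9 differ, so these are not the same function on this domain.
verdict: not equivalent; witness: x=-5, y=-3


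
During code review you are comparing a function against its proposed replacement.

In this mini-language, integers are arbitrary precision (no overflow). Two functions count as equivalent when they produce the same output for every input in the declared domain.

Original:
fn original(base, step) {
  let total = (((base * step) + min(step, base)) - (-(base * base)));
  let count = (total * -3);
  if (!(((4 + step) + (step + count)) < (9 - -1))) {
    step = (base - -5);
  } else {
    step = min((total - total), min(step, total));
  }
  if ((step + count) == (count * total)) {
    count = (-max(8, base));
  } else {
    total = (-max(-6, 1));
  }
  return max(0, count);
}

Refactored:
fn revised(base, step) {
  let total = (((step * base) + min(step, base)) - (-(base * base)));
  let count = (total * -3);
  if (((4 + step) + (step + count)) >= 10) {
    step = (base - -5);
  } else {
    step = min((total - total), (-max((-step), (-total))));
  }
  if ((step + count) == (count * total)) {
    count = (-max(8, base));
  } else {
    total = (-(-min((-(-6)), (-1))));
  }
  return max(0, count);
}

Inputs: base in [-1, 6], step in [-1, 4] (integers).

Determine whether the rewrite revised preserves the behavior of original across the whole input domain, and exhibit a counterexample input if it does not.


The two are interchangeable: arithmetic usage differs; constant usage differs; boolean connective usage differs; comparison usage differs, and every declared input agrees.
Tracing base=2, step=-1: original: total=1, then count=-3, then (!(((4 + step) + (step + count)) < (9 - -1))) is false, then step=-1, then ((step + count) == (count * total)) is false, then total=-1, then returns 0 | revised: total=1, then count=-3, then (((4 + step) + (step + count)) >= 10) is false, then step=-1, then ((step + count) == (count * total)) is false, then total=-1, then returns 0 — matching result 0.
Every one of the 48 inputs gives matching results.
verdict: equivalent


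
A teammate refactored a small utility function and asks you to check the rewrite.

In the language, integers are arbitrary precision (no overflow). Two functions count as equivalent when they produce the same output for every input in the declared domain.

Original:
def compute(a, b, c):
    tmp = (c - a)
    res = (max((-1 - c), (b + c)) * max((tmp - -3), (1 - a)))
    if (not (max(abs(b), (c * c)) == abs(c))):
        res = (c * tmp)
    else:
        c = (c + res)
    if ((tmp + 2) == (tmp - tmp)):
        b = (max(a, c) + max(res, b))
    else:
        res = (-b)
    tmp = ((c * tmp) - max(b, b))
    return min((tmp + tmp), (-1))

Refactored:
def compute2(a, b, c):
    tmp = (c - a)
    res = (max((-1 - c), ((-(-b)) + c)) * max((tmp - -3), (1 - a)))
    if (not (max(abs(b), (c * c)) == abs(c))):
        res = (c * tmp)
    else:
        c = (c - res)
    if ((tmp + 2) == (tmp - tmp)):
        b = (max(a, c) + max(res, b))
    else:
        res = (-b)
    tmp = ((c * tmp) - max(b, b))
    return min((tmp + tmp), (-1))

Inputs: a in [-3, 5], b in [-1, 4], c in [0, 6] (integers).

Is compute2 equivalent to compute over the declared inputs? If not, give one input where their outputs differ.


At a=-3, b=0, c=1: compute gives -1, compute2 gives -48.
verdict: not equivalent; witness: a=-3, b=0, c=1


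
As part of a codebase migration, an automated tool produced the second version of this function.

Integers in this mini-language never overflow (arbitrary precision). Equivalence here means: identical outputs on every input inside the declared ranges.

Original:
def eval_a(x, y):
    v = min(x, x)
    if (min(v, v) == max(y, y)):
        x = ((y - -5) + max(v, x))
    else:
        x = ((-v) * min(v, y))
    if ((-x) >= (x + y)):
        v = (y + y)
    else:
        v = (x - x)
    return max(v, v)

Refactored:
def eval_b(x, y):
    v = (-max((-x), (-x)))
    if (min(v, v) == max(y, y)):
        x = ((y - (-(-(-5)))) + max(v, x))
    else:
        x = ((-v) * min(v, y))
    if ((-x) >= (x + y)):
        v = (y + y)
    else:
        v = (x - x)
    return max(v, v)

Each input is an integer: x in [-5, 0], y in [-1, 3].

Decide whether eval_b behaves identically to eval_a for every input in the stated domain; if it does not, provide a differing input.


Reading the diff, among the changes: min/max/abs usage differs.
As a probe, take x=-4, y=1: eval_a runs v becomes -4; next (min(v, v) == max(y, y)) evaluates to false; next x becomes -16; next ((-x) >= (x + y)) evaluates to true; next v becomes 2; next final value 2; eval_b runs v becomes -4; next (min(v, v) == max(y, y)) evaluates to false; next x becomes -16; next ((-x) >= (x + y)) evaluates to true; next v becomes 2; next final value 2; both end at 2.
An exhaustive pass over the 30 declared inputs shows identical outputs.
verdict: equivalent


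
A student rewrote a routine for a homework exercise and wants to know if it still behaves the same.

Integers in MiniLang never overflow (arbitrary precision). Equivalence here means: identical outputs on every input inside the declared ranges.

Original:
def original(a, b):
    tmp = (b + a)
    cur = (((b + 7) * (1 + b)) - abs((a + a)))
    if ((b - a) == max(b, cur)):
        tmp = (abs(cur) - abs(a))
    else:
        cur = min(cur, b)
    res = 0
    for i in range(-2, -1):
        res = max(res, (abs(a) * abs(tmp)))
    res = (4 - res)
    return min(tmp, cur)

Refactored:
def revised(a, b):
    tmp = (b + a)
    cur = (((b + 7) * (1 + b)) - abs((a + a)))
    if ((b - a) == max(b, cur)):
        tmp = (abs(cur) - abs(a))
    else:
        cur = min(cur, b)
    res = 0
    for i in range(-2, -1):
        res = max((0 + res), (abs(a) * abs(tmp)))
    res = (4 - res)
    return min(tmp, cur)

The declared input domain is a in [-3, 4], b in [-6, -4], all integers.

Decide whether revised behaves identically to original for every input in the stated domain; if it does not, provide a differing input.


Although constant usage differs; also arithmetic usage differs, 24/24 inputs agree.
verdict: equivalent


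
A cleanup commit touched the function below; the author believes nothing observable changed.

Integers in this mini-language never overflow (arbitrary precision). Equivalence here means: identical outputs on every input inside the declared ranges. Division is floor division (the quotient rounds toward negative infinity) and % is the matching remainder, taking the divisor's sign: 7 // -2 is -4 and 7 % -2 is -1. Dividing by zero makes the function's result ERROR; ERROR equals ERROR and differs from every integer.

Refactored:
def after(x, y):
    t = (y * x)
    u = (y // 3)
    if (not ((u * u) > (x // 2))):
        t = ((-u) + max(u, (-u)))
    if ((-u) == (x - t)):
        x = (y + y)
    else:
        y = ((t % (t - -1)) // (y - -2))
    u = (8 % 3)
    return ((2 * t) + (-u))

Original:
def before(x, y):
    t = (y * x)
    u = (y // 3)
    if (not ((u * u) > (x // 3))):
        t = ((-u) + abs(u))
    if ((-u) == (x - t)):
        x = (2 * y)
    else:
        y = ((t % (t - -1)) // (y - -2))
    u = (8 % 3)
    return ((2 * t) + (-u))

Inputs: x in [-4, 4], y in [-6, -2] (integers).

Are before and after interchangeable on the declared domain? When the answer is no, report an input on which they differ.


Not equivalent: x=2, y=-3 separates them (-14 vs 2).
before: t := -6 | u := -1 | (not ((u * u) > (x // 3))): false | ((-u) == (x - t)): false | y := 1 | u := 2 | result -14
after: t := -6 | u := -1 | (not ((u * u) > (x // 2))): true | t := 2 | ((-u) == (x - t)): false | y := -2 | u := 2 | result 2
verdict: not equivalent; witness: x=2, y=-3


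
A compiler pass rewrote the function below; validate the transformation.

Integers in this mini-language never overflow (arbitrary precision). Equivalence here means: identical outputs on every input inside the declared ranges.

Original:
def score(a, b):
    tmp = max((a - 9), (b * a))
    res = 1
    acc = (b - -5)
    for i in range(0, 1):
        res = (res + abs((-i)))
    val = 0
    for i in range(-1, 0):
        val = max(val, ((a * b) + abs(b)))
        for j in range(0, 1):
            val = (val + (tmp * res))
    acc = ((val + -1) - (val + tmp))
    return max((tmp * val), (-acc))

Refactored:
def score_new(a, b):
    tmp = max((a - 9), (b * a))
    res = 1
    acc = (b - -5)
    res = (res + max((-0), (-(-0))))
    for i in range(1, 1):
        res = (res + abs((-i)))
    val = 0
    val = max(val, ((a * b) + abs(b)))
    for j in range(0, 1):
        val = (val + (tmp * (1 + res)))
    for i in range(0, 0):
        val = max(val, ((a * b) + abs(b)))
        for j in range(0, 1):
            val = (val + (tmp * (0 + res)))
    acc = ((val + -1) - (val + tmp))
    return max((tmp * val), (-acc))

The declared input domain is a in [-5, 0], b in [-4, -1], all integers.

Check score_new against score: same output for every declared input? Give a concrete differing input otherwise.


On input a=-5, b=-4, score returns 880 while score_new returns 1280.
verdict: not equivalent; witness: a=-5, b=-4


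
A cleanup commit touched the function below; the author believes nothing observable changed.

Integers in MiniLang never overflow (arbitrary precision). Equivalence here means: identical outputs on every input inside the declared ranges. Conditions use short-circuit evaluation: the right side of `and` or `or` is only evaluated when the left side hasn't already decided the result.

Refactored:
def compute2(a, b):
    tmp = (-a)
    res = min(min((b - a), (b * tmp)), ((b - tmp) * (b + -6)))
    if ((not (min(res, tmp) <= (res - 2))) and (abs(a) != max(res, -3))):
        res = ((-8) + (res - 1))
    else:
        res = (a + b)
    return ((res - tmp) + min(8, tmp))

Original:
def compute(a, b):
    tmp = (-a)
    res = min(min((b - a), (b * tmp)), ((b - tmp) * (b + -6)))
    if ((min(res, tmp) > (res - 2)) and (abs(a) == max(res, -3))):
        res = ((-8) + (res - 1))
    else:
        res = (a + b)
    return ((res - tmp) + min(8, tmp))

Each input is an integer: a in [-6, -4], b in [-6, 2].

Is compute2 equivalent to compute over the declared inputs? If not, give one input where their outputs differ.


a=-6, b=-6 yields -12 from compute but -45 from compute2.
verdict: not equivalent; witness: a=-6, b=-6


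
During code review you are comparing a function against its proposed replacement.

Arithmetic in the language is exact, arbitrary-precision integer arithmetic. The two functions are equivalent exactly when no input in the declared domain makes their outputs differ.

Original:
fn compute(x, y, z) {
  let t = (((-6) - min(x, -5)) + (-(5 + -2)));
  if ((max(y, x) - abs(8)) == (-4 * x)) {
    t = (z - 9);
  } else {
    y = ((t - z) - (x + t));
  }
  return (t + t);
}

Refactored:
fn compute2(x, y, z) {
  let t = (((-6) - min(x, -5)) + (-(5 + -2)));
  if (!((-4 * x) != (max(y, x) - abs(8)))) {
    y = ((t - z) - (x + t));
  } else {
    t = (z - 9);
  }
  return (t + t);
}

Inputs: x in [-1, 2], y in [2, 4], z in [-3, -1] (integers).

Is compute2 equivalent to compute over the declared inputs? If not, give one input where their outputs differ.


x=-1, y=2, z=-3 yields -8 from compute but -24 from compute2.
verdict: not equivalent; witness: x=-1, y=2, z=-3
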